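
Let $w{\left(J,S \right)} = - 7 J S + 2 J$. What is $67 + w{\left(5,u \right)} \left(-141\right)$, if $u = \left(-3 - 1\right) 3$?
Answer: $-60563$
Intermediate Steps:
$u = -12$ ($u = \left(-4\right) 3 = -12$)
$w{\left(J,S \right)} = 2 J - 7 J S$ ($w{\left(J,S \right)} = - 7 J S + 2 J = 2 J - 7 J S$)
$67 + w{\left(5,u \right)} \left(-141\right) = 67 + 5 \left(2 - -84\right) \left(-141\right) = 67 + 5 \left(2 + 84\right) \left(-141\right) = 67 + 5 \cdot 86 \left(-141\right) = 67 + 430 \left(-141\right) = 67 - 60630 = -60563$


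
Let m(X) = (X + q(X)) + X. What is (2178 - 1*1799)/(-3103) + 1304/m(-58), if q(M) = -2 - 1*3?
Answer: -4092171/375463 ≈ -10.899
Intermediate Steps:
q(M) = -5 (q(M) = -2 - 3 = -5)
m(X) = -5 + 2*X (m(X) = (X - 5) + X = (-5 + X) + X = -5 + 2*X)
(2178 - 1*1799)/(-3103) + 1304/m(-58) = (2178 - 1*1799)/(-3103) + 1304/(-5 + 2*(-58)) = (2178 - 1799)*(-1/3103) + 1304/(-5 - 116) = 379*(-1/3103) + 1304/(-121) = -379/3103 + 1304*(-1/121) = -379/3103 - 1304/121 = -4092171/375463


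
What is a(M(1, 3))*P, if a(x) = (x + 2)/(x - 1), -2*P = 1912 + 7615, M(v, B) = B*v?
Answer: -47635/4 ≈ -11909.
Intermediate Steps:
P = -9527/2 (P = -(1912 + 7615)/2 = -½*9527 = -9527/2 ≈ -4763.5)
a(x) = (2 + x)/(-1 + x)
a(M(1, 3))*P = ((2 + 3*1)/(-1 + 3*1))*(-9527/2) = ((2 + 3)/(-1 + 3))*(-9527/2) = (5/2)*(-9527/2) = -47635/4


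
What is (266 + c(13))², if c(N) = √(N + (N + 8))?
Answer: (266 + √34)² ≈ 73892.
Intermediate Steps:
c(N) = √(8 + 2*N) (c(N) = √(N + (8 + N)) = √(8 + 2*N))
(266 + c(13))² = (266 + √(8 + 2*13))² = (266 + √(8 + 26))² = (266 + √34)²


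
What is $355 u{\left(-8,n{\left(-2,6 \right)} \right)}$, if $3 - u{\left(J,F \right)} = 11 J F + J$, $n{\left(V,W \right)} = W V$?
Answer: $-370975$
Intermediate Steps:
$n{\left(V,W \right)} = V W$
$u{\left(J,F \right)} = 3 - J - 11 F J$ ($u{\left(J,F \right)} = 3 - \left(11 J F + J\right) = 3 - \left(11 F J + J\right) = 3 - \left(J + 11 F J\right) = 3 - J - 11 F J$)
$355 u{\left(-8,n{\left(-2,6 \right)} \right)} = 355 \left(3 - -8 - 11 \left(\left(-2\right) 6\right) \left(-8\right)\right) = 355 \left(3 + 8 - \left(-132\right) \left(-8\right)\right) = 355 \left(3 + 8 - 1056\right) = 355 \left(-1045\right) = -370975$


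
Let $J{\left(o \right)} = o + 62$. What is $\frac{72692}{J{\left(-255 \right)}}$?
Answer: $- \frac{72692}{193} \approx -376.64$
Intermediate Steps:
$J{\left(o \right)} = 62 + o$
$\frac{72692}{J{\left(-255 \right)}} = \frac{72692}{62 - 255} = \frac{72692}{-193} = 72692 \left(- \frac{1}{193}\right) = - \frac{72692}{193}$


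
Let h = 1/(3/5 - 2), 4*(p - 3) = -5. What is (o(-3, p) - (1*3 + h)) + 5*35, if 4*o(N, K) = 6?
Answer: 2439/14 ≈ 174.21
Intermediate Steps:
p = 7/4 (p = 3 + (1/4)*(-5) = 3 - 5/4 = 7/4 ≈ 1.7500)
o(N, K) = 3/2 (o(N, K) = (1/4)*6 = 3/2)
h = -5/7 (h = 1/(3*(1/5) - 2) = 1/(3/5 - 2) = 1/(-7/5) = -5/7 ≈ -0.71429)
(o(-3, p) - (1*3 + h)) + 5*35 = (3/2 - (1*3 - 5/7)) + 5*35 = (3/2 - (3 - 5/7)) + 175 = (3/2 - 1*16/7) + 175 = (3/2 - 16/7) + 175 = -11/14 + 175 = 2439/14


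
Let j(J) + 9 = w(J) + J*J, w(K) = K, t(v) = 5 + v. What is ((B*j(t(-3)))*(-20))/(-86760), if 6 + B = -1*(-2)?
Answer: 2/723 ≈ 0.0027663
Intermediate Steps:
B = -4 (B = -6 - 1*(-2) = -6 + 2 = -4)
j(J) = -9 + J + J² (j(J) = -9 + (J + J*J) = -9 + (J + J²) = -9 + J + J²)
((B*j(t(-3)))*(-20))/(-86760) = (-4*(-9 + (5 - 3) + (5 - 3)²)*(-20))/(-86760) = (-4*(-9 + 2 + 2²)*(-20))*(-1/86760) = (-4*(-9 + 2 + 4)*(-20))*(-1/86760) = (-4*(-3)*(-20))*(-1/86760) = (12*(-20))*(-1/86760) = -240*(-1/86760) = 2/723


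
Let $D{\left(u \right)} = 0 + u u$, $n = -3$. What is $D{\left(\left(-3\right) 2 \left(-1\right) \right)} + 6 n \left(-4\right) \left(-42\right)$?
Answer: $-2988$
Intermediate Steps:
$D{\left(u \right)} = u^{2}$ ($D{\left(u \right)} = 0 + u^{2} = u^{2}$)
$D{\left(\left(-3\right) 2 \left(-1\right) \right)} + 6 n \left(-4\right) \left(-42\right) = \left(\left(-3\right) 2 \left(-1\right)\right)^{2} + 6 \left(-3\right) \left(-4\right) \left(-42\right) = \left(\left(-6\right) \left(-1\right)\right)^{2} + \left(-18\right) \left(-4\right) \left(-42\right) = 6^{2} + 72 \left(-42\right) = 36 - 3024 = -2988$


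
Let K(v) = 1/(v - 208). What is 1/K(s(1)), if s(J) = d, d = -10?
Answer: -218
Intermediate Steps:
s(J) = -10
K(v) = 1/(-208 + v)
1/K(s(1)) = 1/(1/(-208 - 10)) = 1/(1/(-218)) = 1/(-1/218) = -218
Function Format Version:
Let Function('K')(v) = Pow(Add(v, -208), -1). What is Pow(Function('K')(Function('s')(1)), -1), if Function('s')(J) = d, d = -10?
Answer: -218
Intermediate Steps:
Function('s')(J) = -10
Function('K')(v) = Pow(Add(-208, v), -1)
Pow(Function('K')(Function('s')(1)), -1) = Pow(Pow(Add(-208, -10), -1), -1) = Pow(Pow(-218, -1), -1) = Pow(Rational(-1, 218), -1) = -218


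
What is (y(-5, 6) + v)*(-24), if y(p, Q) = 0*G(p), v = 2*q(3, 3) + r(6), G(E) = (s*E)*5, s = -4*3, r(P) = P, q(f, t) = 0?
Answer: -144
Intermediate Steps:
s = -12
G(E) = -60*E (G(E) = -12*E*5 = -60*E)
v = 6 (v = 2*0 + 6 = 0 + 6 = 6)
y(p, Q) = 0 (y(p, Q) = 0*(-60*p) = 0)
(y(-5, 6) + v)*(-24) = (0 + 6)*(-24) = 6*(-24) = -144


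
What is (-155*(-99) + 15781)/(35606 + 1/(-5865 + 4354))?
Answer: 47031386/53800665 ≈ 0.87418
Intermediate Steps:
(-155*(-99) + 15781)/(35606 + 1/(-5865 + 4354)) = (15345 + 15781)/(35606 + 1/(-1511)) = 31126/(35606 - 1/1511) = 31126/(53800665/1511) = 31126*(1511/53800665) = 47031386/53800665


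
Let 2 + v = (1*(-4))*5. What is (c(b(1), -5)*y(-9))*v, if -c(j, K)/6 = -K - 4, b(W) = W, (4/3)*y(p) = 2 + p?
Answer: -693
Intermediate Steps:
y(p) = 3/2 + 3*p/4 (y(p) = 3*(2 + p)/4 = 3/2 + 3*p/4)
v = -22 (v = -2 + (1*(-4))*5 = -2 - 4*5 = -2 - 20 = -22)
c(j, K) = 24 + 6*K (c(j, K) = -6*(-K - 4) = -6*(-4 - K) = 24 + 6*K)
(c(b(1), -5)*y(-9))*v = ((24 + 6*(-5))*(3/2 + (¾)*(-9)))*(-22) = ((24 - 30)*(3/2 - 27/4))*(-22) = -6*(-21/4)*(-22) = (63/2)*(-22) = -693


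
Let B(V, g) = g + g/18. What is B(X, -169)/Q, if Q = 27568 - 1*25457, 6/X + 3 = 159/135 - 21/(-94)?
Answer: -3211/37998 ≈ -0.084504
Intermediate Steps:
X = -25380/6763 (X = 6/(-3 + (159/135 - 21/(-94))) = 6/(-3 + (159*(1/135) - 21*(-1/94))) = 6/(-3 + (53/45 + 21/94)) = 6/(-3 + 5927/4230) = 6/(-6763/4230) = 6*(-4230/6763) = -25380/6763 ≈ -3.7528)
B(V, g) = 19*g/18 (B(V, g) = g + g*(1/18) = g + g/18 = 19*g/18)
Q = 2111 (Q = 27568 - 25457 = 2111)
B(X, -169)/Q = ((19/18)*(-169))/2111 = -3211/18*1/2111 = -3211/37998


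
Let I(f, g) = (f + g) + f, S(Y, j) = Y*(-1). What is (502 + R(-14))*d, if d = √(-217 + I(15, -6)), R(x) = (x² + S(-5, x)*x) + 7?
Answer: 635*I*√193 ≈ 8821.7*I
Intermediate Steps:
S(Y, j) = -Y
R(x) = 7 + x² + 5*x (R(x) = (x² + (-1*(-5))*x) + 7 = (x² + 5*x) + 7 = 7 + x² + 5*x)
I(f, g) = g + 2*f
d = I*√193 (d = √(-217 + (-6 + 2*15)) = √(-217 + (-6 + 30)) = √(-217 + 24) = √(-193) = I*√193 ≈ 13.892*I)
(502 + R(-14))*d = (502 + (7 + (-14)² + 5*(-14)))*(I*√193) = (502 + (7 + 196 - 70))*(I*√193) = (502 + 133)*(I*√193) = 635*(I*√193) = 635*I*√193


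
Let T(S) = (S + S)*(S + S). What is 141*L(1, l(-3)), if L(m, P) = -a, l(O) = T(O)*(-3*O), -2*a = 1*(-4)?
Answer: -282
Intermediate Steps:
a = 2 (a = -(-4)/2 = -1/2*(-4) = 2)
T(S) = 4*S**2 (T(S) = (2*S)*(2*S) = 4*S**2)
l(O) = -12*O**3 (l(O) = (4*O**2)*(-3*O) = -12*O**3)
L(m, P) = -2 (L(m, P) = -1*2 = -2)
141*L(1, l(-3)) = 141*(-2) = -282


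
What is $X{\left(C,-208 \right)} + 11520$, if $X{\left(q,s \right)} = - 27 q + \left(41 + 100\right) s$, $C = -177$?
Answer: $-13029$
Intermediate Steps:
$X{\left(q,s \right)} = - 27 q + 141 s$
$X{\left(C,-208 \right)} + 11520 = \left(\left(-27\right) \left(-177\right) + 141 \left(-208\right)\right) + 11520 = \left(4779 - 29328\right) + 11520 = -24549 + 11520 = -13029$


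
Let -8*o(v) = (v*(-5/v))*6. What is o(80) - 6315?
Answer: -25245/4 ≈ -6311.3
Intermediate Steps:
o(v) = 15/4 (o(v) = -v*(-5/v)*6/8 = -(-5)*6/8 = -1/8*(-30) = 15/4)
o(80) - 6315 = 15/4 - 6315 = -25245/4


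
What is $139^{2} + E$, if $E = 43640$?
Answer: $62961$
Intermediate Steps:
$139^{2} + E = 139^{2} + 43640 = 19321 + 43640 = 62961$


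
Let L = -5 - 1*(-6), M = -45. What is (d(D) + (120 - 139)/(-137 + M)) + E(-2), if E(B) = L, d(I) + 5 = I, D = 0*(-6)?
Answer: -709/182 ≈ -3.8956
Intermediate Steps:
D = 0
d(I) = -5 + I
L = 1 (L = -5 + 6 = 1)
E(B) = 1
(d(D) + (120 - 139)/(-137 + M)) + E(-2) = ((-5 + 0) + (120 - 139)/(-137 - 45)) + 1 = (-5 - 19/(-182)) + 1 = (-5 - 19*(-1/182)) + 1 = (-5 + 19/182) + 1 = -891/182 + 1 = -709/182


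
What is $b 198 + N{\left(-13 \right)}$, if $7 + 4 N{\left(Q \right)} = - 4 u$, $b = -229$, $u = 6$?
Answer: $- \frac{181399}{4} \approx -45350.0$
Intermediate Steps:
$N{\left(Q \right)} = - \frac{31}{4}$ ($N{\left(Q \right)} = - \frac{7}{4} + \frac{\left(-4\right) 6}{4} = - \frac{7}{4} + \frac{1}{4} \left(-24\right) = - \frac{7}{4} - 6 = - \frac{31}{4}$)
$b 198 + N{\left(-13 \right)} = \left(-229\right) 198 - \frac{31}{4} = -45342 - \frac{31}{4} = - \frac{181399}{4}$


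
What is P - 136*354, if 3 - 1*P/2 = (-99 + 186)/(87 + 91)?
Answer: -4284369/89 ≈ -48139.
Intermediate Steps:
P = 447/89 (P = 6 - 2*(-99 + 186)/(87 + 91) = 6 - 174/178 = 6 - 2*87/178 = 6 - 87/89 = 447/89 ≈ 5.0225)
P - 136*354 = 447/89 - 136*354 = 447/89 - 48144 = -4284369/89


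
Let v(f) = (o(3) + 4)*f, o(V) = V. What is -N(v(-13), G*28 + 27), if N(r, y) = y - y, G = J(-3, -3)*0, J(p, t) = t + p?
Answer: 0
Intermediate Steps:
J(p, t) = p + t
v(f) = 7*f (v(f) = (3 + 4)*f = 7*f)
G = 0 (G = (-3 - 3)*0 = -6*0 = 0)
N(r, y) = 0
-N(v(-13), G*28 + 27) = -1*0 = 0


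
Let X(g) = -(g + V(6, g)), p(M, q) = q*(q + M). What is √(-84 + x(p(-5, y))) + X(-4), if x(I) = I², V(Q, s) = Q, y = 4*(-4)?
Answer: -2 + 2*√28203 ≈ 333.88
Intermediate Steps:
y = -16
p(M, q) = q*(M + q)
X(g) = -6 - g (X(g) = -(g + 6) = -(6 + g) = -6 - g)
√(-84 + x(p(-5, y))) + X(-4) = √(-84 + (-16*(-5 - 16))²) + (-6 - 1*(-4)) = √(-84 + (-16*(-21))²) + (-6 + 4) = √(-84 + 336²) - 2 = √(-84 + 112896) - 2 = √112812 - 2 = 2*√28203 - 2 = -2 + 2*√28203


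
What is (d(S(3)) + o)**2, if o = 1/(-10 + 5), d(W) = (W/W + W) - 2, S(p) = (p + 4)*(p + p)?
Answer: 41616/25 ≈ 1664.6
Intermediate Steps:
S(p) = 2*p*(4 + p) (S(p) = (4 + p)*(2*p) = 2*p*(4 + p))
d(W) = -1 + W (d(W) = (1 + W) - 2 = -1 + W)
o = -1/5 (o = 1/(-5) = -1/5 ≈ -0.20000)
(d(S(3)) + o)**2 = ((-1 + 2*3*(4 + 3)) - 1/5)**2 = ((-1 + 2*3*7) - 1/5)**2 = ((-1 + 42) - 1/5)**2 = (41 - 1/5)**2 = (204/5)**2 = 41616/25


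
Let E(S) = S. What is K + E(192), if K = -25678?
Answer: -25486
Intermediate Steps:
K + E(192) = -25678 + 192 = -25486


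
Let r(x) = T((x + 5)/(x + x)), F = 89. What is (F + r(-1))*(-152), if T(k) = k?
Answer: -13224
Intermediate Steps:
r(x) = (5 + x)/(2*x) (r(x) = (x + 5)/(x + x) = (5 + x)/((2*x)) = (5 + x)*(1/(2*x)) = (5 + x)/(2*x))
(F + r(-1))*(-152) = (89 + (1/2)*(5 - 1)/(-1))*(-152) = (89 + (1/2)*(-1)*4)*(-152) = (89 - 2)*(-152) = 87*(-152) = -13224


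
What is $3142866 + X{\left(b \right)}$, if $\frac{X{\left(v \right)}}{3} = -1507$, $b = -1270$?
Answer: $3138345$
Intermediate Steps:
$X{\left(v \right)} = -4521$ ($X{\left(v \right)} = 3 \left(-1507\right) = -4521$)
$3142866 + X{\left(b \right)} = 3142866 - 4521 = 3138345$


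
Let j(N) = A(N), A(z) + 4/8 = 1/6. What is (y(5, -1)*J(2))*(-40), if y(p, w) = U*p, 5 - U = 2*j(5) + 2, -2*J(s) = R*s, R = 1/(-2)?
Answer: -1100/3 ≈ -366.67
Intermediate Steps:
R = -½ ≈ -0.50000
A(z) = -⅓ (A(z) = -½ + 1/6 = -½ + ⅙ = -⅓)
j(N) = -⅓
J(s) = s/4 (J(s) = -(-1)*s/4 = s/4)
U = 11/3 (U = 5 - (2*(-⅓) + 2) = 5 - (-⅔ + 2) = 5 - 1*4/3 = 5 - 4/3 = 11/3 ≈ 3.6667)
y(p, w) = 11*p/3
(y(5, -1)*J(2))*(-40) = (((11/3)*5)*((¼)*2))*(-40) = ((55/3)*(½))*(-40) = (55/6)*(-40) = -1100/3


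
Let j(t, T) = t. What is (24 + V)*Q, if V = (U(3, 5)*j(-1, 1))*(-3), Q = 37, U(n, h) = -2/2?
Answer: 777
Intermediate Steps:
U(n, h) = -1 (U(n, h) = -2*½ = -1)
V = -3 (V = -1*(-1)*(-3) = 1*(-3) = -3)
(24 + V)*Q = (24 - 3)*37 = 21*37 = 777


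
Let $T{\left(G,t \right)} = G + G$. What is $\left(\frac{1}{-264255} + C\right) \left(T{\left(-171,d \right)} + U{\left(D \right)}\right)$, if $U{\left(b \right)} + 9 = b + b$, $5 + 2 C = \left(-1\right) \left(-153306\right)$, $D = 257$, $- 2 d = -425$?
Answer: $\frac{6603220587739}{528510} \approx 1.2494 \cdot 10^{7}$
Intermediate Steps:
$d = \frac{425}{2}$ ($d = \left(- \frac{1}{2}\right) \left(-425\right) = \frac{425}{2} \approx 212.5$)
$T{\left(G,t \right)} = 2 G$
$C = \frac{153301}{2}$ ($C = - \frac{5}{2} + \frac{\left(-1\right) \left(-153306\right)}{2} = - \frac{5}{2} + \frac{1}{2} \cdot 153306 = - \frac{5}{2} + 76653 = \frac{153301}{2} \approx 76651.0$)
$U{\left(b \right)} = -9 + 2 b$ ($U{\left(b \right)} = -9 + \left(b + b\right) = -9 + 2 b$)
$\left(\frac{1}{-264255} + C\right) \left(T{\left(-171,d \right)} + U{\left(D \right)}\right) = \left(\frac{1}{-264255} + \frac{153301}{2}\right) \left(2 \left(-171\right) + \left(-9 + 2 \cdot 257\right)\right) = \left(- \frac{1}{264255} + \frac{153301}{2}\right) \left(-342 + \left(-9 + 514\right)\right) = \frac{40510555753 \left(-342 + 505\right)}{528510} = \frac{40510555753}{528510} \cdot 163 = \frac{6603220587739}{528510}$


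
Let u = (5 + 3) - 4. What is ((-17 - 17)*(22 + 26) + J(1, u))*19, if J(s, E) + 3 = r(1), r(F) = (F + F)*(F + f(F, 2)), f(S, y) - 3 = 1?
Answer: -30875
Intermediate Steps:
f(S, y) = 4 (f(S, y) = 3 + 1 = 4)
r(F) = 2*F*(4 + F) (r(F) = (F + F)*(F + 4) = (2*F)*(4 + F) = 2*F*(4 + F))
u = 4 (u = 8 - 4 = 4)
J(s, E) = 7 (J(s, E) = -3 + 2*1*(4 + 1) = -3 + 2*1*5 = -3 + 10 = 7)
((-17 - 17)*(22 + 26) + J(1, u))*19 = ((-17 - 17)*(22 + 26) + 7)*19 = (-34*48 + 7)*19 = (-1632 + 7)*19 = -1625*19 = -30875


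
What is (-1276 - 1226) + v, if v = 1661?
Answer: -841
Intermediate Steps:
(-1276 - 1226) + v = (-1276 - 1226) + 1661 = -2502 + 1661 = -841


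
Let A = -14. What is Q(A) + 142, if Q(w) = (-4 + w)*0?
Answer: 142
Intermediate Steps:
Q(w) = 0
Q(A) + 142 = 0 + 142 = 142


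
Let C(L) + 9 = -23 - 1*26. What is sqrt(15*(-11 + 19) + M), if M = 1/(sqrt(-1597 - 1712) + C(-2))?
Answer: sqrt(5343084446 - 6673*I*sqrt(3309))/6673 ≈ 10.954 - 0.00039348*I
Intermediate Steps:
C(L) = -58 (C(L) = -9 + (-23 - 1*26) = -9 + (-23 - 26) = -9 - 49 = -58)
M = 1/(-58 + I*sqrt(3309)) (M = 1/(sqrt(-1597 - 1712) - 58) = 1/(sqrt(-3309) - 58) = 1/(I*sqrt(3309) - 58) = 1/(-58 + I*sqrt(3309)) ≈ -0.0086917 - 0.0086204*I)
sqrt(15*(-11 + 19) + M) = sqrt(15*(-11 + 19) + (-58/6673 - I*sqrt(3309)/6673)) = sqrt(15*8 + (-58/6673 - I*sqrt(3309)/6673)) = sqrt(120 + (-58/6673 - I*sqrt(3309)/6673)) = sqrt(800702/6673 - I*sqrt(3309)/6673)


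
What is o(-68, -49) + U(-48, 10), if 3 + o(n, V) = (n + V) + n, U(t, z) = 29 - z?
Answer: -169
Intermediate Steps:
o(n, V) = -3 + V + 2*n (o(n, V) = -3 + ((n + V) + n) = -3 + ((V + n) + n) = -3 + (V + 2*n) = -3 + V + 2*n)
o(-68, -49) + U(-48, 10) = (-3 - 49 + 2*(-68)) + (29 - 1*10) = (-3 - 49 - 136) + (29 - 10) = -188 + 19 = -169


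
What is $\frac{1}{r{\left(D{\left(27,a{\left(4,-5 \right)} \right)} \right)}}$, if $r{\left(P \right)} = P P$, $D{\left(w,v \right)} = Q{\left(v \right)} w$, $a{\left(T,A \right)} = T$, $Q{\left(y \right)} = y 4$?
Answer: $\frac{1}{186624} \approx 5.3584 \cdot 10^{-6}$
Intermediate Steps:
$Q{\left(y \right)} = 4 y$
$D{\left(w,v \right)} = 4 v w$
$r{\left(P \right)} = P^{2}$
$\frac{1}{r{\left(D{\left(27,a{\left(4,-5 \right)} \right)} \right)}} = \frac{1}{\left(4 \cdot 4 \cdot 27\right)^{2}} = \frac{1}{432^{2}} = \frac{1}{186624}$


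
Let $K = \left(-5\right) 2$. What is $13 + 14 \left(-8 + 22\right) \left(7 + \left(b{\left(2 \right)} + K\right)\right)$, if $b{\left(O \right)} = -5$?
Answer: $-1555$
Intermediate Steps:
$K = -10$
$13 + 14 \left(-8 + 22\right) \left(7 + \left(b{\left(2 \right)} + K\right)\right) = 13 + 14 \left(-8 + 22\right) \left(7 - 15\right) = 13 + 14 \cdot 14 \left(7 - 15\right) = 13 + 14 \cdot 14 \left(-8\right) = 13 + 14 \left(-112\right) = 13 - 1568 = -1555$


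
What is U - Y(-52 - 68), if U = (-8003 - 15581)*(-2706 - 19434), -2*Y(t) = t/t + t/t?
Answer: 522149761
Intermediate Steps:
Y(t) = -1 (Y(t) = -(t/t + t/t)/2 = -(1 + 1)/2 = -½*2 = -1)
U = 522149760 (U = -23584*(-22140) = 522149760)
U - Y(-52 - 68) = 522149760 - 1*(-1) = 522149760 + 1 = 522149761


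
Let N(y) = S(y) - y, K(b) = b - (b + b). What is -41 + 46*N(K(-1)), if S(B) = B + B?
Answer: 5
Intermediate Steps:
K(b) = -b (K(b) = b - 2*b = -b)
S(B) = 2*B
N(y) = y (N(y) = 2*y - y = y)
-41 + 46*N(K(-1)) = -41 + 46*(-1*(-1)) = -41 + 46*1 = -41 + 46 = 5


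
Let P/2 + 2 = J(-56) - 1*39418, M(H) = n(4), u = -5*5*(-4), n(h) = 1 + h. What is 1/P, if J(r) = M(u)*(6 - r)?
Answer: -1/78220 ≈ -1.2784e-5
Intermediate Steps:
u = 100 (u = -25*(-4) = 100)
M(H) = 5 (M(H) = 1 + 4 = 5)
J(r) = 30 - 5*r (J(r) = 5*(6 - r) = 30 - 5*r)
P = -78220 (P = -4 + 2*((30 - 5*(-56)) - 1*39418) = -4 + 2*((30 + 280) - 39418) = -4 + 2*(310 - 39418) = -4 + 2*(-39108) = -4 - 78216 = -78220)
1/P = 1/(-78220) = -1/78220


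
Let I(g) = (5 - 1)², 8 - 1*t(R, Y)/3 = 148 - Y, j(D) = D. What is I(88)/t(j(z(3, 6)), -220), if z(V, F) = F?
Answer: -2/135 ≈ -0.014815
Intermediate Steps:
t(R, Y) = -420 + 3*Y (t(R, Y) = 24 - 3*(148 - Y) = 24 + (-444 + 3*Y) = -420 + 3*Y)
I(g) = 16 (I(g) = 4² = 16)
I(88)/t(j(z(3, 6)), -220) = 16/(-420 + 3*(-220)) = 16/(-420 - 660) = 16/(-1080) = 16*(-1/1080) = -2/135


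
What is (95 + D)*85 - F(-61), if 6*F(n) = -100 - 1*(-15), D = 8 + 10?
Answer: 57715/6 ≈ 9619.2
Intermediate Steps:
D = 18
F(n) = -85/6 (F(n) = (-100 - 1*(-15))/6 = (-100 + 15)/6 = (1/6)*(-85) = -85/6)
(95 + D)*85 - F(-61) = (95 + 18)*85 - 1*(-85/6) = 113*85 + 85/6 = 9605 + 85/6 = 57715/6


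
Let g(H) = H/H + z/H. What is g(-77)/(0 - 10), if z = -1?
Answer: -39/385 ≈ -0.10130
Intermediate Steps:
g(H) = 1 - 1/H (g(H) = H/H - 1/H = 1 - 1/H)
g(-77)/(0 - 10) = ((-1 - 77)/(-77))/(0 - 10) = (-1/77*(-78))/(-10) = -⅒*78/77 = -39/385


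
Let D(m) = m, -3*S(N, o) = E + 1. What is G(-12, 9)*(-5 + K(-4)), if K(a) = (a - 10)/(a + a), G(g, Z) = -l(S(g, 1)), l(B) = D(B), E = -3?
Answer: 13/6 ≈ 2.1667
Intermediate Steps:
S(N, o) = 2/3 (S(N, o) = -(-3 + 1)/3 = -1/3*(-2) = 2/3)
l(B) = B
G(g, Z) = -2/3 (G(g, Z) = -1*2/3 = -2/3)
K(a) = (-10 + a)/(2*a) (K(a) = (-10 + a)/((2*a)) = (-10 + a)*(1/(2*a)) = (-10 + a)/(2*a))
G(-12, 9)*(-5 + K(-4)) = -2*(-5 + (1/2)*(-10 - 4)/(-4))/3 = -2*(-5 + (1/2)*(-1/4)*(-14))/3 = -2*(-5 + 7/4)/3 = -2/3*(-13/4) = 13/6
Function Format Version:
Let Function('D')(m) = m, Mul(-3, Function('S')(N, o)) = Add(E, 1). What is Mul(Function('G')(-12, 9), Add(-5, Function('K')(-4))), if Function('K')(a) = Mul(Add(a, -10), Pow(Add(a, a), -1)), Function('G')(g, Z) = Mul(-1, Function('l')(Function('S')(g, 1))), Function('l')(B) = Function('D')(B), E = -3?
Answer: Rational(13, 6) ≈ 2.1667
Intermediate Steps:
Function('S')(N, o) = Rational(2, 3) (Function('S')(N, o) = Mul(Rational(-1, 3), Add(-3, 1)) = Mul(Rational(-1, 3), -2) = Rational(2, 3))
Function('l')(B) = B
Function('G')(g, Z) = Rational(-2, 3) (Function('G')(g, Z) = Mul(-1, Rational(2, 3)) = Rational(-2, 3))
Function('K')(a) = Mul(Rational(1, 2), Pow(a, -1), Add(-10, a)) (Function('K')(a) = Mul(Add(-10, a), Pow(Mul(2, a), -1)) = Mul(Add(-10, a), Mul(Rational(1, 2), Pow(a, -1))) = Mul(Rational(1, 2), Pow(a, -1), Add(-10, a)))
Mul(Function('G')(-12, 9), Add(-5, Function('K')(-4))) = Mul(Rational(-2, 3), Add(-5, Mul(Rational(1, 2), Pow(-4, -1), Add(-10, -4)))) = Mul(Rational(-2, 3), Add(-5, Mul(Rational(1, 2), Rational(-1, 4), -14))) = Mul(Rational(-2, 3), Add(-5, Rational(7, 4))) = Mul(Rational(-2, 3), Rational(-13, 4)) = Rational(13, 6)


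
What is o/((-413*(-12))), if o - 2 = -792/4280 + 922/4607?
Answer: 4966667/12215276220 ≈ 0.00040659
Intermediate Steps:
o = 4966667/2464745 (o = 2 + (-792/4280 + 922/4607) = 2 + (-792*1/4280 + 922*(1/4607)) = 2 + (-99/535 + 922/4607) = 2 + 37177/2464745 = 4966667/2464745 ≈ 2.0151)
o/((-413*(-12))) = 4966667/(2464745*((-413*(-12)))) = (4966667/2464745)/4956 = (4966667/2464745)*(1/4956) = 4966667/12215276220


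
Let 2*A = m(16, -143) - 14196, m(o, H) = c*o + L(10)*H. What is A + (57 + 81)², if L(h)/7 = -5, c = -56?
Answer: 28001/2 ≈ 14001.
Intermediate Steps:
L(h) = -35 (L(h) = 7*(-5) = -35)
m(o, H) = -56*o - 35*H
A = -10087/2 (A = ((-56*16 - 35*(-143)) - 14196)/2 = ((-896 + 5005) - 14196)/2 = (4109 - 14196)/2 = (½)*(-10087) = -10087/2 ≈ -5043.5)
A + (57 + 81)² = -10087/2 + (57 + 81)² = -10087/2 + 138² = -10087/2 + 19044 = 28001/2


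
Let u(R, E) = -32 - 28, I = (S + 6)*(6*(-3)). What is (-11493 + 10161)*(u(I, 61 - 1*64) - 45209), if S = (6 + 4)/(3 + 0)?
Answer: 60298308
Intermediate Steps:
S = 10/3 ≈ 3.3333
I = -168 (I = (10/3 + 6)*(6*(-3)) = (28/3)*(-18) = -168)
u(R, E) = -60
(-11493 + 10161)*(u(I, 61 - 1*64) - 45209) = (-11493 + 10161)*(-60 - 45209) = -1332*(-45269) = 60298308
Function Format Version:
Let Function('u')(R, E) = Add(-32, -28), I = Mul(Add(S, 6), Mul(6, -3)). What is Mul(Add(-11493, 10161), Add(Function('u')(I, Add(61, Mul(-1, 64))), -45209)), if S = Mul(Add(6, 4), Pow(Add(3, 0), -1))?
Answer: 60298308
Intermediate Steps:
S = Rational(10, 3) (S = Mul(10, Pow(3, -1)) = Mul(10, Rational(1, 3)) = Rational(10, 3) ≈ 3.3333)
I = -168 (I = Mul(Add(Rational(10, 3), 6), Mul(6, -3)) = Mul(Rational(28, 3), -18) = -168)
Function('u')(R, E) = -60
Mul(Add(-11493, 10161), Add(Function('u')(I, Add(61, Mul(-1, 64))), -45209)) = Mul(Add(-11493, 10161), Add(-60, -45209)) = Mul(-1332, -45269) = 60298308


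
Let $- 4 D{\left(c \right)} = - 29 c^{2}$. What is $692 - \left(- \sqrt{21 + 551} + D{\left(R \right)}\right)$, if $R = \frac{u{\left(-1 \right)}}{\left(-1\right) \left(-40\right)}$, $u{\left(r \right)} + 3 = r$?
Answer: $\frac{276771}{400} + 2 \sqrt{143} \approx 715.84$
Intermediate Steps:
$u{\left(r \right)} = -3 + r$
$R = - \frac{1}{10}$ ($R = \frac{-3 - 1}{\left(-1\right) \left(-40\right)} = - \frac{4}{40} = \left(-4\right) \frac{1}{40} = - \frac{1}{10} \approx -0.1$)
$D{\left(c \right)} = \frac{29 c^{2}}{4}$ ($D{\left(c \right)} = - \frac{\left(-29\right) c^{2}}{4} = \frac{29 c^{2}}{4}$)
$692 - \left(- \sqrt{21 + 551} + D{\left(R \right)}\right) = 692 + \left(\sqrt{21 + 551} - \frac{29 \left(- \frac{1}{10}\right)^{2}}{4}\right) = 692 + \left(\sqrt{572} - \frac{29}{4} \cdot \frac{1}{100}\right) = 692 + \left(2 \sqrt{143} - \frac{29}{400}\right) = 692 - \left(\frac{29}{400} - 2 \sqrt{143}\right) = \frac{276771}{400} + 2 \sqrt{143}$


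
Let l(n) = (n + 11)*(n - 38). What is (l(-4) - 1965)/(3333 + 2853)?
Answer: -753/2062 ≈ -0.36518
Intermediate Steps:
l(n) = (-38 + n)*(11 + n) (l(n) = (11 + n)*(-38 + n) = (-38 + n)*(11 + n))
(l(-4) - 1965)/(3333 + 2853) = ((-418 + (-4)² - 27*(-4)) - 1965)/(3333 + 2853) = ((-418 + 16 + 108) - 1965)/6186 = (-294 - 1965)*(1/6186) = -2259*1/6186 = -753/2062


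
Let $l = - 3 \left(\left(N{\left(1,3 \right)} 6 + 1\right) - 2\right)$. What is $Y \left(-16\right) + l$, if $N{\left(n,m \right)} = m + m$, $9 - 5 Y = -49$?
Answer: $- \frac{1453}{5} \approx -290.6$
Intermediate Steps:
$Y = \frac{58}{5}$ ($Y = \frac{9}{5} - - \frac{49}{5} = \frac{9}{5} + \frac{49}{5} = \frac{58}{5} \approx 11.6$)
$N{\left(n,m \right)} = 2 m$
$l = -105$ ($l = - 3 \left(\left(2 \cdot 3 \cdot 6 + 1\right) - 2\right) = - 3 \left(\left(6 \cdot 6 + 1\right) - 2\right) = - 3 \left(\left(36 + 1\right) - 2\right) = - 3 \left(37 - 2\right) = \left(-3\right) 35 = -105$)
$Y \left(-16\right) + l = \frac{58}{5} \left(-16\right) - 105 = - \frac{928}{5} - 105 = - \frac{1453}{5}$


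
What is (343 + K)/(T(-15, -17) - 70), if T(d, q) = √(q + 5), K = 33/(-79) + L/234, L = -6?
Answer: -36939595/7566936 - 1055417*I*√3/7566936 ≈ -4.8817 - 0.24158*I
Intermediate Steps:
K = -1366/3081 (K = 33/(-79) - 6/234 = 33*(-1/79) - 6*1/234 = -33/79 - 1/39 = -1366/3081 ≈ -0.44336)
T(d, q) = √(5 + q)
(343 + K)/(T(-15, -17) - 70) = (343 - 1366/3081)/(√(5 - 17) - 70) = 1055417/(3081*(√(-12) - 70)) = 1055417/(3081*(2*I*√3 - 70)) = 1055417/(3081*(-70 + 2*I*√3))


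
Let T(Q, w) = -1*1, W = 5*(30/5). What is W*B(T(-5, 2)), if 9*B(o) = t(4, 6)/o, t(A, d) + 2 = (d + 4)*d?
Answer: -580/3 ≈ -193.33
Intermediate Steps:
W = 30 (W = 5*(30*(⅕)) = 5*6 = 30)
T(Q, w) = -1
t(A, d) = -2 + d*(4 + d) (t(A, d) = -2 + (d + 4)*d = -2 + (4 + d)*d = -2 + d*(4 + d))
B(o) = 58/(9*o) (B(o) = ((-2 + 6² + 4*6)/o)/9 = ((-2 + 36 + 24)/o)/9 = (58/o)/9 = 58/(9*o))
W*B(T(-5, 2)) = 30*((58/9)/(-1)) = 30*((58/9)*(-1)) = 30*(-58/9) = -580/3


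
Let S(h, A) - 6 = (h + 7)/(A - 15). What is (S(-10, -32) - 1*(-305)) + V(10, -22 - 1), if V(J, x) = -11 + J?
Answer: 14573/47 ≈ 310.06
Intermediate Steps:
S(h, A) = 6 + (7 + h)/(-15 + A) (S(h, A) = 6 + (h + 7)/(A - 15) = 6 + (7 + h)/(-15 + A))
(S(-10, -32) - 1*(-305)) + V(10, -22 - 1) = ((-83 - 10 + 6*(-32))/(-15 - 32) - 1*(-305)) + (-11 + 10) = ((-83 - 10 - 192)/(-47) + 305) - 1 = (-1/47*(-285) + 305) - 1 = (285/47 + 305) - 1 = 14620/47 - 1 = 14573/47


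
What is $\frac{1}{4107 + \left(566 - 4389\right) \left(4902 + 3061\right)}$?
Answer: $- \frac{1}{30438442} \approx -3.2853 \cdot 10^{-8}$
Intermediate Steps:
$\frac{1}{4107 + \left(566 - 4389\right) \left(4902 + 3061\right)} = \frac{1}{4107 - 30442549} = \frac{1}{-30438442} = - \frac{1}{30438442}$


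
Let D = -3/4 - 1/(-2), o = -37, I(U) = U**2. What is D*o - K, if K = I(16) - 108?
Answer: -555/4 ≈ -138.75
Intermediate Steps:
D = -1/4 (D = -3*1/4 - 1*(-1/2) = -3/4 + 1/2 = -1/4 ≈ -0.25000)
K = 148 (K = 16**2 - 108 = 256 - 108 = 148)
D*o - K = -1/4*(-37) - 1*148 = 37/4 - 148 = -555/4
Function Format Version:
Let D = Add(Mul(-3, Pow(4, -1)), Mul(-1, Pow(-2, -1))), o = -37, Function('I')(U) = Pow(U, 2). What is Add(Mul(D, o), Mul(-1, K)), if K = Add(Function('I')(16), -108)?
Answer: Rational(-555, 4) ≈ -138.75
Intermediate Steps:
D = Rational(-1, 4) (D = Add(Mul(-3, Rational(1, 4)), Mul(-1, Rational(-1, 2))) = Add(Rational(-3, 4), Rational(1, 2)) = Rational(-1, 4) ≈ -0.25000)
K = 148 (K = Add(Pow(16, 2), -108) = Add(256, -108) = 148)
Add(Mul(D, o), Mul(-1, K)) = Add(Mul(Rational(-1, 4), -37), Mul(-1, 148)) = Add(Rational(37, 4), -148) = Rational(-555, 4)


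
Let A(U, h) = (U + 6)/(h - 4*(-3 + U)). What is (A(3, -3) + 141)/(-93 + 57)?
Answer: -23/6 ≈ -3.8333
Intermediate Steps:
A(U, h) = (6 + U)/(12 + h - 4*U) (A(U, h) = (6 + U)/(h + (12 - 4*U)) = (6 + U)/(12 + h - 4*U))
(A(3, -3) + 141)/(-93 + 57) = ((6 + 3)/(12 - 3 - 4*3) + 141)/(-93 + 57) = (9/(12 - 3 - 12) + 141)/(-36) = -(9/(-3) + 141)/36 = -(-1/3*9 + 141)/36 = -(-3 + 141)/36 = -1/36*138 = -23/6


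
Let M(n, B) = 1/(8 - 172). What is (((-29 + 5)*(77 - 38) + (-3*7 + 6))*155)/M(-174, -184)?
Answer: 24174420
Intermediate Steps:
M(n, B) = -1/164 (M(n, B) = 1/(-164) = -1/164)
(((-29 + 5)*(77 - 38) + (-3*7 + 6))*155)/M(-174, -184) = (((-29 + 5)*(77 - 38) + (-3*7 + 6))*155)/(-1/164) = ((-24*39 + (-21 + 6))*155)*(-164) = ((-936 - 15)*155)*(-164) = -951*155*(-164) = -147405*(-164) = 24174420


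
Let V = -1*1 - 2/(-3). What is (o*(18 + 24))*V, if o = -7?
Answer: 98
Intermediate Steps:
V = -⅓ (V = -1 - 2*(-⅓) = -1 + ⅔ = -⅓ ≈ -0.33333)
(o*(18 + 24))*V = -7*(18 + 24)*(-⅓) = -7*42*(-⅓) = -294*(-⅓) = 98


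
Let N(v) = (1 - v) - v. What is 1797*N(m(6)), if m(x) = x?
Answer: -19767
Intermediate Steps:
N(v) = 1 - 2*v
1797*N(m(6)) = 1797*(1 - 2*6) = 1797*(1 - 12) = 1797*(-11) = -19767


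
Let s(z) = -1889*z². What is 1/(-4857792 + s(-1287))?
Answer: -1/3133738833 ≈ -3.1911e-10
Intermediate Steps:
1/(-4857792 + s(-1287)) = 1/(-4857792 - 1889*(-1287)²) = 1/(-4857792 - 1889*1656369) = 1/(-4857792 - 3128881041) = 1/(-3133738833) = -1/3133738833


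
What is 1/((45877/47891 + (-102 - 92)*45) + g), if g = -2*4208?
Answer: -47891/821093209 ≈ -5.8326e-5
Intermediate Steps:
g = -8416
1/((45877/47891 + (-102 - 92)*45) + g) = 1/((45877/47891 + (-102 - 92)*45) - 8416) = 1/((45877*(1/47891) - 194*45) - 8416) = 1/((45877/47891 - 8730) - 8416) = 1/(-418042553/47891 - 8416) = 1/(-821093209/47891) = -47891/821093209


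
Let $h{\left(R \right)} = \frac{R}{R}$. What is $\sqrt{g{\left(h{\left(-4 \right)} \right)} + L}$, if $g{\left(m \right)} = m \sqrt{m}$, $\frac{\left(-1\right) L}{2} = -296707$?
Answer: $3 \sqrt{65935} \approx 770.33$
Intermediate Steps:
$h{\left(R \right)} = 1$
$L = 593414$ ($L = \left(-2\right) \left(-296707\right) = 593414$)
$g{\left(m \right)} = m^{\frac{3}{2}}$
$\sqrt{g{\left(h{\left(-4 \right)} \right)} + L} = \sqrt{1^{\frac{3}{2}} + 593414} = \sqrt{1 + 593414} = \sqrt{593415} = 3 \sqrt{65935}$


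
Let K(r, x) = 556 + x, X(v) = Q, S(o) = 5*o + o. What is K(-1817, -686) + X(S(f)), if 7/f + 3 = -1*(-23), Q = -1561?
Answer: -1691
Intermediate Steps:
f = 7/20 (f = 7/(-3 - 1*(-23)) = 7/(-3 + 23) = 7/20 ≈ 0.35000)
S(o) = 6*o
X(v) = -1561
K(-1817, -686) + X(S(f)) = (556 - 686) - 1561 = -130 - 1561 = -1691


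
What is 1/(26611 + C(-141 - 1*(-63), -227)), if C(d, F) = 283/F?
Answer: 227/6040414 ≈ 3.7580e-5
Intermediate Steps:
1/(26611 + C(-141 - 1*(-63), -227)) = 1/(26611 + 283/(-227)) = 1/(26611 + 283*(-1/227)) = 1/(26611 - 283/227) = 1/(6040414/227) = 227/6040414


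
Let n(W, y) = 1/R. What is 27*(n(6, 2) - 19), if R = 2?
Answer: -999/2 ≈ -499.50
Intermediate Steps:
n(W, y) = ½ (n(W, y) = 1/2 = ½)
27*(n(6, 2) - 19) = 27*(½ - 19) = 27*(-37/2) = -999/2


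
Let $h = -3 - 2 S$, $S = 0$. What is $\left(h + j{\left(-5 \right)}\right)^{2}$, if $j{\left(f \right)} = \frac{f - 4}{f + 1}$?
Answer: $\frac{9}{16} \approx 0.5625$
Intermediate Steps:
$h = -3$ ($h = -3 - 0 = -3 + 0 = -3$)
$j{\left(f \right)} = \frac{-4 + f}{1 + f}$
$\left(h + j{\left(-5 \right)}\right)^{2} = \left(-3 + \frac{-4 - 5}{1 - 5}\right)^{2} = \left(-3 + \frac{1}{-4} \left(-9\right)\right)^{2} = \left(-3 - - \frac{9}{4}\right)^{2} = \left(-3 + \frac{9}{4}\right)^{2} = \left(- \frac{3}{4}\right)^{2} = \frac{9}{16}$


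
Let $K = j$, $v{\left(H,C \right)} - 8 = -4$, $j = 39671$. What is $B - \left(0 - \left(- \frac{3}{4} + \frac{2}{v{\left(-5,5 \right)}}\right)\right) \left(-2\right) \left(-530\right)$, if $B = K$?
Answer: $39406$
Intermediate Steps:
$v{\left(H,C \right)} = 4$ ($v{\left(H,C \right)} = 8 - 4 = 4$)
$K = 39671$
$B = 39671$
$B - \left(0 - \left(- \frac{3}{4} + \frac{2}{v{\left(-5,5 \right)}}\right)\right) \left(-2\right) \left(-530\right) = 39671 - \left(0 - \left(\frac{1}{2} - \frac{3}{4}\right)\right) \left(-2\right) \left(-530\right) = 39671 - \left(0 - - \frac{1}{4}\right) \left(-2\right) \left(-530\right) = 39671 - \left(0 + \left(\frac{3}{4} - \frac{1}{2}\right)\right) \left(-2\right) \left(-530\right) = 39671 - \left(0 + \frac{1}{4}\right) \left(-2\right) \left(-530\right) = 39671 - \frac{1}{4} \left(-2\right) \left(-530\right) = 39671 - \left(- \frac{1}{2}\right) \left(-530\right) = 39671 - 265 = 39406$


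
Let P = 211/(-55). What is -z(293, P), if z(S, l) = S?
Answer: -293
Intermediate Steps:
P = -211/55 (P = 211*(-1/55) = -211/55 ≈ -3.8364)
-z(293, P) = -1*293 = -293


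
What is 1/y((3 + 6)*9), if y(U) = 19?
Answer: 1/19 ≈ 0.052632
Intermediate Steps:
1/y((3 + 6)*9) = 1/19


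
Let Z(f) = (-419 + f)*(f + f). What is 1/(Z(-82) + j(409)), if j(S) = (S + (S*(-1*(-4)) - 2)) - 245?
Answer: 1/83962 ≈ 1.1910e-5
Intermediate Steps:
j(S) = -247 + 5*S (j(S) = (S + (S*4 - 2)) - 245 = (S + (4*S - 2)) - 245 = (S + (-2 + 4*S)) - 245 = (-2 + 5*S) - 245 = -247 + 5*S)
Z(f) = 2*f*(-419 + f) (Z(f) = (-419 + f)*(2*f) = 2*f*(-419 + f))
1/(Z(-82) + j(409)) = 1/(2*(-82)*(-419 - 82) + (-247 + 5*409)) = 1/(2*(-82)*(-501) + (-247 + 2045)) = 1/(82164 + 1798) = 1/83962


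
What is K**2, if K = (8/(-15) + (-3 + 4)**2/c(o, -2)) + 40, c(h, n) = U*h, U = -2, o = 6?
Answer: 5583769/3600 ≈ 1551.0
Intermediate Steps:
c(h, n) = -2*h
K = 2363/60 (K = (8/(-15) + (-3 + 4)**2/((-2*6))) + 40 = (8*(-1/15) + 1**2/(-12)) + 40 = (-8/15 + 1*(-1/12)) + 40 = (-8/15 - 1/12) + 40 = -37/60 + 40 = 2363/60 ≈ 39.383)
K**2 = (2363/60)**2 = 5583769/3600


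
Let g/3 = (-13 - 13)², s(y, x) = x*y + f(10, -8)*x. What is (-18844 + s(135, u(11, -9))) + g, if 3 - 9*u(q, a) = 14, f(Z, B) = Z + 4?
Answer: -152983/9 ≈ -16998.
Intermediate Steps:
f(Z, B) = 4 + Z
u(q, a) = -11/9 (u(q, a) = ⅓ - ⅑*14 = ⅓ - 14/9 = -11/9)
s(y, x) = 14*x + x*y (s(y, x) = x*y + (4 + 10)*x = x*y + 14*x = 14*x + x*y)
g = 2028 (g = 3*(-13 - 13)² = 3*(-26)² = 3*676 = 2028)
(-18844 + s(135, u(11, -9))) + g = (-18844 - 11*(14 + 135)/9) + 2028 = (-18844 - 11/9*149) + 2028 = (-18844 - 1639/9) + 2028 = -171235/9 + 2028 = -152983/9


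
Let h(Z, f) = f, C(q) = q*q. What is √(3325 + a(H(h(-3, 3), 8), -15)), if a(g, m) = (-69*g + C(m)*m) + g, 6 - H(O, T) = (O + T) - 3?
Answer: √86 ≈ 9.2736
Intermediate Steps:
C(q) = q²
H(O, T) = 9 - O - T (H(O, T) = 6 - ((O + T) - 3) = 6 - (-3 + O + T) = 6 + (3 - O - T) = 9 - O - T)
a(g, m) = m³ - 68*g (a(g, m) = (-69*g + m²*m) + g = (-69*g + m³) + g = (m³ - 69*g) + g = m³ - 68*g)
√(3325 + a(H(h(-3, 3), 8), -15)) = √(3325 + ((-15)³ - 68*(9 - 1*3 - 1*8))) = √(3325 + (-3375 - 68*(9 - 3 - 8))) = √(3325 + (-3375 - 68*(-2))) = √(3325 + (-3375 + 136)) = √(3325 - 3239) = √86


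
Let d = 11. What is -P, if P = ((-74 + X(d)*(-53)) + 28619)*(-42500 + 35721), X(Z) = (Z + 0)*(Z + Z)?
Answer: 106559101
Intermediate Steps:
X(Z) = 2*Z² (X(Z) = Z*(2*Z) = 2*Z²)
P = -106559101 (P = ((-74 + (2*11²)*(-53)) + 28619)*(-42500 + 35721) = ((-74 + (2*121)*(-53)) + 28619)*(-6779) = ((-74 + 242*(-53)) + 28619)*(-6779) = ((-74 - 12826) + 28619)*(-6779) = (-12900 + 28619)*(-6779) = 15719*(-6779) = -106559101)
-P = -1*(-106559101) = 106559101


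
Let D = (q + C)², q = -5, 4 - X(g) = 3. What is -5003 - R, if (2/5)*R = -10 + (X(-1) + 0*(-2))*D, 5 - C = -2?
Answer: -4988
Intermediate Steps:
X(g) = 1 (X(g) = 4 - 1*3 = 4 - 3 = 1)
C = 7 (C = 5 - 1*(-2) = 5 + 2 = 7)
D = 4 (D = (-5 + 7)² = 2² = 4)
R = -15 (R = 5*(-10 + (1 + 0*(-2))*4)/2 = 5*(-10 + (1 + 0)*4)/2 = 5*(-10 + 1*4)/2 = 5*(-10 + 4)/2 = (5/2)*(-6) = -15)
-5003 - R = -5003 - 1*(-15) = -5003 + 15 = -4988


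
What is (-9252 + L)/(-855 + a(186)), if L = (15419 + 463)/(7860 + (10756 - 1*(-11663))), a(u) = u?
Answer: 93375142/6752217 ≈ 13.829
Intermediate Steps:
L = 5294/10093 (L = 15882/(7860 + (10756 + 11663)) = 15882/(7860 + 22419) = 15882/30279 = 15882*(1/30279) = 5294/10093 ≈ 0.52452)
(-9252 + L)/(-855 + a(186)) = (-9252 + 5294/10093)/(-855 + 186) = -93375142/10093/(-669) = -93375142/10093*(-1/669) = 93375142/6752217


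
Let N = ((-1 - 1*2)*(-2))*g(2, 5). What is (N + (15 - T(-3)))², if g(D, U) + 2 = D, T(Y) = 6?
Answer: 81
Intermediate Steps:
g(D, U) = -2 + D
N = 0 (N = ((-1 - 1*2)*(-2))*(-2 + 2) = ((-1 - 2)*(-2))*0 = -3*(-2)*0 = 6*0 = 0)
(N + (15 - T(-3)))² = (0 + (15 - 1*6))² = (0 + (15 - 6))² = (0 + 9)² = 9² = 81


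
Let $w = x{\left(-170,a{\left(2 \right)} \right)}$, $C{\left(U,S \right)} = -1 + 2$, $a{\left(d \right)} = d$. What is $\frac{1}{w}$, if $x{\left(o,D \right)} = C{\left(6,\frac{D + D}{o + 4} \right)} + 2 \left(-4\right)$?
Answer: $- \frac{1}{7} \approx -0.14286$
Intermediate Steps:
$C{\left(U,S \right)} = 1$
$x{\left(o,D \right)} = -7$ ($x{\left(o,D \right)} = 1 + 2 \left(-4\right) = 1 - 8 = -7$)
$w = -7$
$\frac{1}{w} = \frac{1}{-7} = - \frac{1}{7}$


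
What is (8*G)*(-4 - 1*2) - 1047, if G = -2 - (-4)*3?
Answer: -1527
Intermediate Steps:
G = 10 (G = -2 - 2*(-6) = -2 + 12 = 10)
(8*G)*(-4 - 1*2) - 1047 = (8*10)*(-4 - 1*2) - 1047 = 80*(-4 - 2) - 1047 = 80*(-6) - 1047 = -480 - 1047 = -1527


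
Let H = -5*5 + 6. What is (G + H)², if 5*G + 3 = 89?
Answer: 81/25 ≈ 3.2400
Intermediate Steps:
G = 86/5 (G = -⅗ + (⅕)*89 = -⅗ + 89/5 = 86/5 ≈ 17.200)
H = -19 (H = -25 + 6 = -19)
(G + H)² = (86/5 - 19)² = (-9/5)² = 81/25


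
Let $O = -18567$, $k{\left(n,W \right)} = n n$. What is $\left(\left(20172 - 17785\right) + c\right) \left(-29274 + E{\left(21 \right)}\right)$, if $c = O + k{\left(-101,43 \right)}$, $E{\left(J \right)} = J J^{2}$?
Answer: $119657727$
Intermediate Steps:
$k{\left(n,W \right)} = n^{2}$
$E{\left(J \right)} = J^{3}$
$c = -8366$ ($c = -18567 + \left(-101\right)^{2} = -18567 + 10201 = -8366$)
$\left(\left(20172 - 17785\right) + c\right) \left(-29274 + E{\left(21 \right)}\right) = \left(\left(20172 - 17785\right) - 8366\right) \left(-29274 + 21^{3}\right) = \left(2387 - 8366\right) \left(-29274 + 9261\right) = \left(-5979\right) \left(-20013\right) = 119657727$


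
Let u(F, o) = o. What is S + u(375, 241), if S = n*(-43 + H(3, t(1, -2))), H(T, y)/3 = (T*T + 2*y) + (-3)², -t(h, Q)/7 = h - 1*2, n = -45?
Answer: -2144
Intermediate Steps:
t(h, Q) = 14 - 7*h (t(h, Q) = -7*(h - 1*2) = -7*(h - 2) = -7*(-2 + h) = 14 - 7*h)
H(T, y) = 27 + 3*T² + 6*y (H(T, y) = 3*((T*T + 2*y) + (-3)²) = 3*((T² + 2*y) + 9) = 3*(9 + T² + 2*y) = 27 + 3*T² + 6*y)
S = -2385 (S = -45*(-43 + (27 + 3*3² + 6*(14 - 7*1))) = -45*(-43 + (27 + 3*9 + 6*(14 - 7))) = -45*(-43 + (27 + 27 + 6*7)) = -45*(-43 + (27 + 27 + 42)) = -45*(-43 + 96) = -45*53 = -2385)
S + u(375, 241) = -2385 + 241 = -2144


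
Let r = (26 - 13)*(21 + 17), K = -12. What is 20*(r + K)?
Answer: 9640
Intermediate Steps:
r = 494 (r = 13*38 = 494)
20*(r + K) = 20*(494 - 12) = 20*482 = 9640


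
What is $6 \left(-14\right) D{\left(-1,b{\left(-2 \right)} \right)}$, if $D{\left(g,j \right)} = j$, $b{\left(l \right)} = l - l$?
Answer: $0$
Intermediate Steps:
$b{\left(l \right)} = 0$
$6 \left(-14\right) D{\left(-1,b{\left(-2 \right)} \right)} = 6 \left(-14\right) 0 = \left(-84\right) 0 = 0$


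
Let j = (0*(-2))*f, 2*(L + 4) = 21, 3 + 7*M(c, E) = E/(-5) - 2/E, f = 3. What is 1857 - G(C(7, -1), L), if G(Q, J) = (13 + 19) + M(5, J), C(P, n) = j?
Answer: 1661349/910 ≈ 1825.7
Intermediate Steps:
M(c, E) = -3/7 - 2/(7*E) - E/35 (M(c, E) = -3/7 + (E/(-5) - 2/E)/7 = -3/7 + (E*(-1/5) - 2/E)/7 = -3/7 + (-E/5 - 2/E)/7 = -3/7 + (-2/E - E/5)/7 = -3/7 + (-2/(7*E) - E/35) = -3/7 - 2/(7*E) - E/35)
L = 13/2 (L = -4 + (1/2)*21 = -4 + 21/2 = 13/2 ≈ 6.5000)
j = 0 (j = (0*(-2))*3 = 0*3 = 0)
C(P, n) = 0
G(Q, J) = 32 + (-10 - J*(15 + J))/(35*J) (G(Q, J) = (13 + 19) + (-10 - J*(15 + J))/(35*J) = 32 + (-10 - J*(15 + J))/(35*J))
1857 - G(C(7, -1), L) = 1857 - (-10 - (13/2)**2 + 1105*(13/2))/(35*13/2) = 1857 - 2*(-10 - 1*169/4 + 14365/2)/(35*13) = 1857 - 2*(-10 - 169/4 + 14365/2)/(35*13) = 1857 - 2*28521/(35*13*4) = 1857 - 1*28521/910 = 1857 - 28521/910 = 1661349/910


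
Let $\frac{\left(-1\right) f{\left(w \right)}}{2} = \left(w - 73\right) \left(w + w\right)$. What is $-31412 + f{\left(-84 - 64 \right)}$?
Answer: $-162244$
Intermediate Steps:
$f{\left(w \right)} = - 4 w \left(-73 + w\right)$ ($f{\left(w \right)} = - 2 \left(w - 73\right) \left(w + w\right) = - 2 \left(-73 + w\right) 2 w = - 2 \cdot 2 w \left(-73 + w\right) = - 4 w \left(-73 + w\right)$)
$-31412 + f{\left(-84 - 64 \right)} = -31412 + 4 \left(-84 - 64\right) \left(73 - \left(-84 - 64\right)\right) = -31412 + 4 \left(-148\right) \left(73 - -148\right) = -31412 + 4 \left(-148\right) \left(73 + 148\right) = -31412 + 4 \left(-148\right) 221 = -31412 - 130832 = -162244$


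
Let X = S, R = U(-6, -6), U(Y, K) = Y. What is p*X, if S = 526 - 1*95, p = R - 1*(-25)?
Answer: 8189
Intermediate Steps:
R = -6
p = 19 (p = -6 - 1*(-25) = -6 + 25 = 19)
S = 431 (S = 526 - 95 = 431)
X = 431
p*X = 19*431 = 8189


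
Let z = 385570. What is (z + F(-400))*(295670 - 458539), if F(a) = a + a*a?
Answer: -88791292730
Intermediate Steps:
F(a) = a + a**2
(z + F(-400))*(295670 - 458539) = (385570 - 400*(1 - 400))*(295670 - 458539) = (385570 - 400*(-399))*(-162869) = (385570 + 159600)*(-162869) = 545170*(-162869) = -88791292730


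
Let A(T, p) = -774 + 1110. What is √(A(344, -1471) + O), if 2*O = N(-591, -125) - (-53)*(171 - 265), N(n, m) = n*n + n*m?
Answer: √209423 ≈ 457.63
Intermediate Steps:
A(T, p) = 336
N(n, m) = n² + m*n
O = 209087 (O = (-591*(-125 - 591) - (-53)*(171 - 265))/2 = (-591*(-716) - (-53)*(-94))/2 = (423156 - 1*4982)/2 = (423156 - 4982)/2 = (½)*418174 = 209087)
√(A(344, -1471) + O) = √(336 + 209087) = √209423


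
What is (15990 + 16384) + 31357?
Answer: 63731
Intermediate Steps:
(15990 + 16384) + 31357 = 32374 + 31357 = 63731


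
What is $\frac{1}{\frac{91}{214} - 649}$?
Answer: $- \frac{214}{138795} \approx -0.0015418$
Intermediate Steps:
$\frac{1}{\frac{91}{214} - 649} = \frac{1}{- \frac{138795}{214}} = - \frac{214}{138795}$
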